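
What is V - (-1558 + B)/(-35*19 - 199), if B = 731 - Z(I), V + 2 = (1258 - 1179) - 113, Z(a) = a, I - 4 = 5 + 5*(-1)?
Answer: -10645/288 ≈ -36.962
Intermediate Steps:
I = 4 (I = 4 + (5 + 5*(-1)) = 4 + (5 - 5) = 4 + 0 = 4)
V = -36 (V = -2 + ((1258 - 1179) - 113) = -2 + (79 - 113) = -2 - 34 = -36)
B = 727 (B = 731 - 1*4 = 731 - 4 = 727)
V - (-1558 + B)/(-35*19 - 199) = -36 - (-1558 + 727)/(-35*19 - 199) = -36 - (-831)/(-665 - 199) = -36 - (-831)/(-864) = -36 - (-831)*(-1)/864 = -36 - 1*277/288 = -36 - 277/288 = -10645/288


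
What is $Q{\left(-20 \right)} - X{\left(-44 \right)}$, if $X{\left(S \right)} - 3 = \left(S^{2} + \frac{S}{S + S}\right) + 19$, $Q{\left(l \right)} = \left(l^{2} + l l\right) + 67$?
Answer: $- \frac{2183}{2} \approx -1091.5$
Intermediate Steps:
$Q{\left(l \right)} = 67 + 2 l^{2}$ ($Q{\left(l \right)} = \left(l^{2} + l^{2}\right) + 67 = 2 l^{2} + 67 = 67 + 2 l^{2}$)
$X{\left(S \right)} = \frac{45}{2} + S^{2}$ ($X{\left(S \right)} = 3 + \left(\left(S^{2} + \frac{S}{S + S}\right) + 19\right) = 3 + \left(\left(S^{2} + \frac{S}{2 S}\right) + 19\right) = 3 + \left(\left(S^{2} + \frac{1}{2 S} S\right) + 19\right) = 3 + \left(\left(S^{2} + \frac{1}{2}\right) + 19\right) = 3 + \left(\left(\frac{1}{2} + S^{2}\right) + 19\right) = 3 + \left(\frac{39}{2} + S^{2}\right) = \frac{45}{2} + S^{2}$)
$Q{\left(-20 \right)} - X{\left(-44 \right)} = \left(67 + 2 \left(-20\right)^{2}\right) - \left(\frac{45}{2} + \left(-44\right)^{2}\right) = \left(67 + 2 \cdot 400\right) - \left(\frac{45}{2} + 1936\right) = \left(67 + 800\right) - \frac{3917}{2} = 867 - \frac{3917}{2} = - \frac{2183}{2}$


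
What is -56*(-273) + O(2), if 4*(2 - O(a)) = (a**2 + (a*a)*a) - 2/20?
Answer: 611481/40 ≈ 15287.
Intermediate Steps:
O(a) = 81/40 - a**2/4 - a**3/4 (O(a) = 2 - ((a**2 + (a*a)*a) - 2/20)/4 = 2 - ((a**2 + a**2*a) - 2*1/20)/4 = 2 - ((a**2 + a**3) - 1/10)/4 = 2 - (-1/10 + a**2 + a**3)/4 = 2 + (1/40 - a**2/4 - a**3/4) = 81/40 - a**2/4 - a**3/4)
-56*(-273) + O(2) = -56*(-273) + (81/40 - 1/4*2**2 - 1/4*2**3) = 15288 + (81/40 - 1/4*4 - 1/4*8) = 15288 + (81/40 - 1 - 2) = 15288 - 39/40 = 611481/40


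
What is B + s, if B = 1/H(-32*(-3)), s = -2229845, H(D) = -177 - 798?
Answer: -2174098876/975 ≈ -2.2298e+6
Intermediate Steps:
H(D) = -975
B = -1/975 (B = 1/(-975) = -1/975 ≈ -0.0010256)
B + s = -1/975 - 2229845 = -2174098876/975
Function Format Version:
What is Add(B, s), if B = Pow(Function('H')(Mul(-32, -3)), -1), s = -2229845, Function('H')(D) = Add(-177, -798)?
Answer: Rational(-2174098876, 975) ≈ -2.2298e+6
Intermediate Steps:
Function('H')(D) = -975
B = Rational(-1, 975) (B = Pow(-975, -1) = Rational(-1, 975) ≈ -0.0010256)
Add(B, s) = Add(Rational(-1, 975), -2229845) = Rational(-2174098876, 975)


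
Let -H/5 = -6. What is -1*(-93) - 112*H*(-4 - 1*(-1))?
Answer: 10173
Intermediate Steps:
H = 30 (H = -5*(-6) = 30)
-1*(-93) - 112*H*(-4 - 1*(-1)) = -1*(-93) - 3360*(-4 - 1*(-1)) = 93 - 3360*(-4 + 1) = 93 - 3360*(-3) = 93 - 112*(-90) = 93 + 10080 = 10173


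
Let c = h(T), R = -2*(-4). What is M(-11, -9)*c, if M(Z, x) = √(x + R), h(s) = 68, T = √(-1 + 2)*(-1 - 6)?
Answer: 68*I ≈ 68.0*I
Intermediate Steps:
R = 8
T = -7 (T = √1*(-7) = 1*(-7) = -7)
c = 68
M(Z, x) = √(8 + x) (M(Z, x) = √(x + 8) = √(8 + x))
M(-11, -9)*c = √(8 - 9)*68 = √(-1)*68 = I*68 = 68*I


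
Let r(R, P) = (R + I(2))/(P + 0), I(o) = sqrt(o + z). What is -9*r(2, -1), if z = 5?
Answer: 18 + 9*sqrt(7) ≈ 41.812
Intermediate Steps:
I(o) = sqrt(5 + o) (I(o) = sqrt(o + 5) = sqrt(5 + o))
r(R, P) = (R + sqrt(7))/P (r(R, P) = (R + sqrt(5 + 2))/(P + 0) = (R + sqrt(7))/P)
-9*r(2, -1) = -9*(2 + sqrt(7))/(-1) = -(-9)*(2 + sqrt(7)) = -9*(-2 - sqrt(7)) = 18 + 9*sqrt(7)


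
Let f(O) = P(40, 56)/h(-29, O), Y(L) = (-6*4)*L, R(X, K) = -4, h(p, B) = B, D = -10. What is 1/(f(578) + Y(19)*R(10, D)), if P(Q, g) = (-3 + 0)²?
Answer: 578/1054281 ≈ 0.00054824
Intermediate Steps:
Y(L) = -24*L
P(Q, g) = 9 (P(Q, g) = (-3)² = 9)
f(O) = 9/O
1/(f(578) + Y(19)*R(10, D)) = 1/(9/578 - 24*19*(-4)) = 1/(9*(1/578) - 456*(-4)) = 1/(9/578 + 1824) = 1/(1054281/578) = 578/1054281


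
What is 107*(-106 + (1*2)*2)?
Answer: -10914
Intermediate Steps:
107*(-106 + (1*2)*2) = 107*(-106 + 2*2) = 107*(-106 + 4) = 107*(-102) = -10914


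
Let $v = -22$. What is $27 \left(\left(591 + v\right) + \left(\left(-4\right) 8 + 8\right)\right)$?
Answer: $14715$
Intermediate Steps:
$27 \left(\left(591 + v\right) + \left(\left(-4\right) 8 + 8\right)\right) = 27 \left(\left(591 - 22\right) + \left(\left(-4\right) 8 + 8\right)\right) = 27 \left(569 + \left(-32 + 8\right)\right) = 27 \left(569 - 24\right) = 27 \cdot 545 = 14715$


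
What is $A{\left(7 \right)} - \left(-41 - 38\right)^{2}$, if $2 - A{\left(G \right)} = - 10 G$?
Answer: $-6169$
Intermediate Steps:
$A{\left(G \right)} = 2 + 10 G$ ($A{\left(G \right)} = 2 - - 10 G = 2 + 10 G$)
$A{\left(7 \right)} - \left(-41 - 38\right)^{2} = \left(2 + 10 \cdot 7\right) - \left(-41 - 38\right)^{2} = \left(2 + 70\right) - \left(-79\right)^{2} = 72 - 6241 = -6169$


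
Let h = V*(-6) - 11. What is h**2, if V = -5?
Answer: 361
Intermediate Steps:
h = 19 (h = -5*(-6) - 11 = 30 - 11 = 19)
h**2 = 19**2 = 361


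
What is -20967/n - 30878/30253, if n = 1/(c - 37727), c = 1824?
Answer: 22773798883975/30253 ≈ 7.5278e+8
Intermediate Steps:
n = -1/35903 (n = 1/(1824 - 37727) = 1/(-35903) = -1/35903 ≈ -2.7853e-5)
-20967/n - 30878/30253 = -20967/(-1/35903) - 30878/30253 = -20967*(-35903) - 30878*1/30253 = 752778201 - 30878/30253 = 22773798883975/30253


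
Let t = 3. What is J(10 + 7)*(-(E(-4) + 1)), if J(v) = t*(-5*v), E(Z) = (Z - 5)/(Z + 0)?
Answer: 3315/4 ≈ 828.75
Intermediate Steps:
E(Z) = (-5 + Z)/Z
J(v) = -15*v (J(v) = 3*(-5*v) = -15*v)
J(10 + 7)*(-(E(-4) + 1)) = (-15*(10 + 7))*(-((-5 - 4)/(-4) + 1)) = (-15*17)*(-(-¼*(-9) + 1)) = -(-255)*(9/4 + 1) = -(-255)*13/4 = -255*(-13/4) = 3315/4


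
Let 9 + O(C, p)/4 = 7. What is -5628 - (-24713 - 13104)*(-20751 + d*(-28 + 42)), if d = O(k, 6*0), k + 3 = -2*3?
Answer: -788981699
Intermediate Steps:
k = -9 (k = -3 - 2*3 = -3 - 6 = -9)
O(C, p) = -8 (O(C, p) = -36 + 4*7 = -36 + 28 = -8)
d = -8
-5628 - (-24713 - 13104)*(-20751 + d*(-28 + 42)) = -5628 - (-24713 - 13104)*(-20751 - 8*(-28 + 42)) = -5628 - (-37817)*(-20751 - 8*14) = -5628 - (-37817)*(-20751 - 112) = -5628 - (-37817)*(-20863) = -5628 - 1*788976071 = -5628 - 788976071 = -788981699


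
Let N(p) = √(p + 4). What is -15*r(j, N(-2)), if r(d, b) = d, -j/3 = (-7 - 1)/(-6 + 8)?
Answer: -180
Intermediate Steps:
j = 12 (j = -3*(-7 - 1)/(-6 + 8) = -(-24)/2 = -3*(-4) = 12)
N(p) = √(4 + p)
-15*r(j, N(-2)) = -15*12 = -180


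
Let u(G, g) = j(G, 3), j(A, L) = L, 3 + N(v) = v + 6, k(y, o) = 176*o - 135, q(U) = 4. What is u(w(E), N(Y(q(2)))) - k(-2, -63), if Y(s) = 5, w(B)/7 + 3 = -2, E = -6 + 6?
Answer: 11226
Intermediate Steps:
E = 0
w(B) = -35 (w(B) = -21 + 7*(-2) = -21 - 14 = -35)
k(y, o) = -135 + 176*o
N(v) = 3 + v (N(v) = -3 + (v + 6) = -3 + (6 + v) = 3 + v)
u(G, g) = 3
u(w(E), N(Y(q(2)))) - k(-2, -63) = 3 - (-135 + 176*(-63)) = 3 - (-135 - 11088) = 3 - 1*(-11223) = 3 + 11223 = 11226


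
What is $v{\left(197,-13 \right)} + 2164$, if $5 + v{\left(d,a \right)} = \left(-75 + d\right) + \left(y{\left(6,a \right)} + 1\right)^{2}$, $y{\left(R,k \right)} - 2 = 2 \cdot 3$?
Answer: $2362$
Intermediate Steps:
$y{\left(R,k \right)} = 8$ ($y{\left(R,k \right)} = 2 + 2 \cdot 3 = 2 + 6 = 8$)
$v{\left(d,a \right)} = 1 + d$ ($v{\left(d,a \right)} = -5 + \left(\left(-75 + d\right) + \left(8 + 1\right)^{2}\right) = -5 + \left(\left(-75 + d\right) + 9^{2}\right) = -5 + \left(\left(-75 + d\right) + 81\right) = -5 + \left(6 + d\right) = 1 + d$)
$v{\left(197,-13 \right)} + 2164 = \left(1 + 197\right) + 2164 = 198 + 2164 = 2362$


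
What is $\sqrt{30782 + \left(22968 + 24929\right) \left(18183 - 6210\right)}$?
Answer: $\sqrt{573501563} \approx 23948.0$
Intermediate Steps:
$\sqrt{30782 + \left(22968 + 24929\right) \left(18183 - 6210\right)} = \sqrt{30782 + 47897 \cdot 11973} = \sqrt{30782 + 573470781} = \sqrt{573501563}$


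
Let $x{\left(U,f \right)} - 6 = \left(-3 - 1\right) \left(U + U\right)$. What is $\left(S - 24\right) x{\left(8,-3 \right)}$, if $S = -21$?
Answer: $2610$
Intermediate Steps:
$x{\left(U,f \right)} = 6 - 8 U$ ($x{\left(U,f \right)} = 6 + \left(-3 - 1\right) \left(U + U\right) = 6 - 4 \cdot 2 U = 6 - 8 U$)
$\left(S - 24\right) x{\left(8,-3 \right)} = \left(-21 - 24\right) \left(6 - 64\right) = - 45 \left(6 - 64\right) = \left(-45\right) \left(-58\right) = 2610$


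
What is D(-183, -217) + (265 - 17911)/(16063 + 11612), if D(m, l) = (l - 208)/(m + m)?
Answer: 589271/1125450 ≈ 0.52359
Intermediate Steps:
D(m, l) = (-208 + l)/(2*m) (D(m, l) = (-208 + l)/((2*m)) = (-208 + l)*(1/(2*m)) = (-208 + l)/(2*m))
D(-183, -217) + (265 - 17911)/(16063 + 11612) = (½)*(-208 - 217)/(-183) + (265 - 17911)/(16063 + 11612) = (½)*(-1/183)*(-425) - 17646/27675 = 425/366 - 17646*1/27675 = 425/366 - 5882/9225 = 589271/1125450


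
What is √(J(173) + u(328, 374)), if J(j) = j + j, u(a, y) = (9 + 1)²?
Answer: √446 ≈ 21.119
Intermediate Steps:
u(a, y) = 100 (u(a, y) = 10² = 100)
J(j) = 2*j
√(J(173) + u(328, 374)) = √(2*173 + 100) = √(346 + 100) = √446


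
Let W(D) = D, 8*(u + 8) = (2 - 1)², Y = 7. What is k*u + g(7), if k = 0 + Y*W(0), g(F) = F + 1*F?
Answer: 14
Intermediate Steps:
g(F) = 2*F (g(F) = F + F = 2*F)
u = -63/8 (u = -8 + (2 - 1)²/8 = -8 + (⅛)*1² = -8 + (⅛)*1 = -8 + ⅛ = -63/8 ≈ -7.8750)
k = 0 (k = 0 + 7*0 = 0 + 0 = 0)
k*u + g(7) = 0*(-63/8) + 2*7 = 0 + 14 = 14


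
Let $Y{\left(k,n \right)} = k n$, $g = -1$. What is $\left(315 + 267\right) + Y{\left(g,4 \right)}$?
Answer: $578$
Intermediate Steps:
$\left(315 + 267\right) + Y{\left(g,4 \right)} = \left(315 + 267\right) - 4 = 582 - 4 = 578$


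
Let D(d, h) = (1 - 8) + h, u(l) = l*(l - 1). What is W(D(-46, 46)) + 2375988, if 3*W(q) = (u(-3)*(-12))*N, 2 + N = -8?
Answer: 2376468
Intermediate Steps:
N = -10 (N = -2 - 8 = -10)
u(l) = l*(-1 + l)
D(d, h) = -7 + h
W(q) = 480 (W(q) = ((-3*(-1 - 3)*(-12))*(-10))/3 = ((-3*(-4)*(-12))*(-10))/3 = ((12*(-12))*(-10))/3 = (-144*(-10))/3 = (1/3)*1440 = 480)
W(D(-46, 46)) + 2375988 = 480 + 2375988 = 2376468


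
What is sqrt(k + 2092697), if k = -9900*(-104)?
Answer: sqrt(3122297) ≈ 1767.0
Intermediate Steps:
k = 1029600
sqrt(k + 2092697) = sqrt(1029600 + 2092697) = sqrt(3122297)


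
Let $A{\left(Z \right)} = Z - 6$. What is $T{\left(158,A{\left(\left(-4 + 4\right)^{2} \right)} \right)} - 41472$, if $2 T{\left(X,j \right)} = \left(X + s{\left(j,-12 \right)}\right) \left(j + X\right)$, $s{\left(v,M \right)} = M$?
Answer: $-30376$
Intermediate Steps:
$A{\left(Z \right)} = -6 + Z$
$T{\left(X,j \right)} = \frac{\left(-12 + X\right) \left(X + j\right)}{2}$ ($T{\left(X,j \right)} = \frac{\left(X - 12\right) \left(j + X\right)}{2} = \frac{\left(-12 + X\right) \left(X + j\right)}{2}$)
$T{\left(158,A{\left(\left(-4 + 4\right)^{2} \right)} \right)} - 41472 = \left(\frac{158^{2}}{2} - 948 - 6 \left(-6 + \left(-4 + 4\right)^{2}\right) + \frac{1}{2} \cdot 158 \left(-6 + \left(-4 + 4\right)^{2}\right)\right) - 41472 = \left(\frac{1}{2} \cdot 24964 - 948 - 6 \left(-6 + 0^{2}\right) + \frac{1}{2} \cdot 158 \left(-6 + 0^{2}\right)\right) - 41472 = \left(12482 - 948 - 6 \left(-6 + 0\right) + \frac{1}{2} \cdot 158 \left(-6 + 0\right)\right) - 41472 = \left(12482 - 948 - -36 + \frac{1}{2} \cdot 158 \left(-6\right)\right) - 41472 = \left(12482 - 948 + 36 - 474\right) - 41472 = 11096 - 41472 = -30376$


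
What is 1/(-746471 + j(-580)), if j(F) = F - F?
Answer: -1/746471 ≈ -1.3396e-6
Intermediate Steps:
j(F) = 0
1/(-746471 + j(-580)) = 1/(-746471 + 0) = 1/(-746471) = -1/746471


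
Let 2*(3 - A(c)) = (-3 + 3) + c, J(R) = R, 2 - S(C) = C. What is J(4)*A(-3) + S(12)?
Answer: 8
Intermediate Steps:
S(C) = 2 - C
A(c) = 3 - c/2 (A(c) = 3 - ((-3 + 3) + c)/2 = 3 - (0 + c)/2 = 3 - c/2)
J(4)*A(-3) + S(12) = 4*(3 - 1/2*(-3)) + (2 - 1*12) = 4*(3 + 3/2) + (2 - 12) = 4*(9/2) - 10 = 18 - 10 = 8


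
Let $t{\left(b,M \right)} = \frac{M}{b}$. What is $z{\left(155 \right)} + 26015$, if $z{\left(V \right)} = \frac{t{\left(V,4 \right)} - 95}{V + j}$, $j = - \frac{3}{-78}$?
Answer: $\frac{16253919329}{624805} \approx 26014.0$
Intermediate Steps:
$j = \frac{1}{26}$ ($j = \left(-3\right) \left(- \frac{1}{78}\right) = \frac{1}{26} \approx 0.038462$)
$z{\left(V \right)} = \frac{-95 + \frac{4}{V}}{\frac{1}{26} + V}$ ($z{\left(V \right)} = \frac{\frac{4}{V} - 95}{V + \frac{1}{26}} = \frac{-95 + \frac{4}{V}}{\frac{1}{26} + V}$)
$z{\left(155 \right)} + 26015 = \frac{26 \left(4 - 14725\right)}{155 \left(1 + 26 \cdot 155\right)} + 26015 = 26 \cdot \frac{1}{155} \frac{1}{1 + 4030} \left(4 - 14725\right) + 26015 = 26 \cdot \frac{1}{155} \cdot \frac{1}{4031} \left(-14721\right) + 26015 = - \frac{382746}{624805} + 26015 = \frac{16253919329}{624805}$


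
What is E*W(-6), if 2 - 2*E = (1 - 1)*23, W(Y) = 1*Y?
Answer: -6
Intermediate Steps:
W(Y) = Y
E = 1 (E = 1 - (1 - 1)*23/2 = 1 - 0*23 = 1 - ½*0 = 1 + 0 = 1)
E*W(-6) = 1*(-6) = -6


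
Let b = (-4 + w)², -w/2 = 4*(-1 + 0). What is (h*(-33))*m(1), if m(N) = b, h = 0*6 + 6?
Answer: -3168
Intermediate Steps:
w = 8 (w = -8*(-1 + 0) = -8*(-1) = -2*(-4) = 8)
b = 16 (b = (-4 + 8)² = 4² = 16)
h = 6 (h = 0 + 6 = 6)
m(N) = 16
(h*(-33))*m(1) = (6*(-33))*16 = -198*16 = -3168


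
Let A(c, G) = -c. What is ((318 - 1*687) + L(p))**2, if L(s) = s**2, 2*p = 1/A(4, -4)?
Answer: 557668225/4096 ≈ 1.3615e+5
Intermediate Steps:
p = -1/8 (p = 1/(2*((-1*4))) = (1/2)/(-4) = (1/2)*(-1/4) = -1/8 ≈ -0.12500)
((318 - 1*687) + L(p))**2 = ((318 - 1*687) + (-1/8)**2)**2 = ((318 - 687) + 1/64)**2 = (-369 + 1/64)**2 = (-23615/64)**2 = 557668225/4096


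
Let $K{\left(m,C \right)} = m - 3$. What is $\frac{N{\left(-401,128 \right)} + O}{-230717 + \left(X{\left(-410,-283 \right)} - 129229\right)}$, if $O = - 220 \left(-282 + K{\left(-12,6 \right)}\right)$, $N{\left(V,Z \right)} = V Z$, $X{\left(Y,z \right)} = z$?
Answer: $- \frac{14012}{360229} \approx -0.038897$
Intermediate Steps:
$K{\left(m,C \right)} = -3 + m$ ($K{\left(m,C \right)} = m - 3 = -3 + m$)
$O = 65340$ ($O = - 220 \left(-282 - 15\right) = \left(-220\right) \left(-297\right) = 65340$)
$\frac{N{\left(-401,128 \right)} + O}{-230717 + \left(X{\left(-410,-283 \right)} - 129229\right)} = \frac{\left(-401\right) 128 + 65340}{-230717 - 129512} = \frac{-51328 + 65340}{-230717 - 129512} = \frac{14012}{-360229} = 14012 \left(- \frac{1}{360229}\right) = - \frac{14012}{360229}$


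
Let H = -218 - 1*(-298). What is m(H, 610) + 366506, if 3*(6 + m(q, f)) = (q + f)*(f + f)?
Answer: 647100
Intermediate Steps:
H = 80 (H = -218 + 298 = 80)
m(q, f) = -6 + 2*f*(f + q)/3 (m(q, f) = -6 + ((q + f)*(f + f))/3 = -6 + ((f + q)*(2*f))/3 = -6 + (2*f*(f + q))/3 = -6 + 2*f*(f + q)/3)
m(H, 610) + 366506 = (-6 + (⅔)*610² + (⅔)*610*80) + 366506 = (-6 + (⅔)*372100 + 97600/3) + 366506 = (-6 + 744200/3 + 97600/3) + 366506 = 280594 + 366506 = 647100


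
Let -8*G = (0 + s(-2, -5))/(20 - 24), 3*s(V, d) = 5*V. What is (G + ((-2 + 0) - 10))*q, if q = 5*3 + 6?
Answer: -4067/16 ≈ -254.19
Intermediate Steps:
s(V, d) = 5*V/3 (s(V, d) = (5*V)/3 = 5*V/3)
G = -5/48 (G = -(0 + (5/3)*(-2))/(8*(20 - 24)) = -(0 - 10/3)/(8*(-4)) = -(-5)*(-1)/(12*4) = -⅛*⅚ = -5/48 ≈ -0.10417)
q = 21 (q = 15 + 6 = 21)
(G + ((-2 + 0) - 10))*q = (-5/48 + ((-2 + 0) - 10))*21 = (-5/48 + (-2 - 10))*21 = (-5/48 - 12)*21 = -581/48*21 = -4067/16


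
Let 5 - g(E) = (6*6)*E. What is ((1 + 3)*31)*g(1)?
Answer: -3844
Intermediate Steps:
g(E) = 5 - 36*E (g(E) = 5 - 6*6*E = 5 - 36*E)
((1 + 3)*31)*g(1) = ((1 + 3)*31)*(5 - 36*1) = (4*31)*(5 - 36) = 124*(-31) = -3844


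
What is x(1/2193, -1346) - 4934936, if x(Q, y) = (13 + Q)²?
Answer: -23732523202964/4809249 ≈ -4.9348e+6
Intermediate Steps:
x(1/2193, -1346) - 4934936 = (13 + 1/2193)² - 4934936 = (28510/2193)² - 4934936 = 812820100/4809249 - 4934936 = -23732523202964/4809249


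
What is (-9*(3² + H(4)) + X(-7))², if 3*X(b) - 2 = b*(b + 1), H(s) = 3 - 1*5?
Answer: 21025/9 ≈ 2336.1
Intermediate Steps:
H(s) = -2 (H(s) = 3 - 5 = -2)
X(b) = ⅔ + b*(1 + b)/3 (X(b) = ⅔ + (b*(b + 1))/3 = ⅔ + (b*(1 + b))/3 = ⅔ + b*(1 + b)/3)
(-9*(3² + H(4)) + X(-7))² = (-9*(3² - 2) + (⅔ + (⅓)*(-7) + (⅓)*(-7)²))² = (-9*(9 - 2) + (⅔ - 7/3 + (⅓)*49))² = (-9*7 + (⅔ - 7/3 + 49/3))² = (-63 + 44/3)² = (-145/3)² = 21025/9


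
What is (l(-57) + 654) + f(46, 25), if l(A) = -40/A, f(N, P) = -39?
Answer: 35095/57 ≈ 615.70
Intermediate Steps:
(l(-57) + 654) + f(46, 25) = (-40/(-57) + 654) - 39 = (-40*(-1/57) + 654) - 39 = (40/57 + 654) - 39 = 37318/57 - 39 = 35095/57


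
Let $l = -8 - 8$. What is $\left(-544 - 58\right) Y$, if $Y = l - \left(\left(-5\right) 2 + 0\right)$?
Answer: $3612$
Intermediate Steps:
$l = -16$ ($l = -8 - 8 = -16$)
$Y = -6$ ($Y = -16 - \left(\left(-5\right) 2 + 0\right) = -16 - \left(-10 + 0\right) = -16 - -10 = -16 + 10 = -6$)
$\left(-544 - 58\right) Y = \left(-544 - 58\right) \left(-6\right) = \left(-602\right) \left(-6\right) = 3612$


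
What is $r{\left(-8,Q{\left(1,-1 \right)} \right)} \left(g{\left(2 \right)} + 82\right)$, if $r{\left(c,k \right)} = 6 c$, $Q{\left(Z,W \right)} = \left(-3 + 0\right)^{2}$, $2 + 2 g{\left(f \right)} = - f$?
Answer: $-3840$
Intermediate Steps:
$g{\left(f \right)} = -1 - \frac{f}{2}$ ($g{\left(f \right)} = -1 + \frac{\left(-1\right) f}{2} = -1 - \frac{f}{2}$)
$Q{\left(Z,W \right)} = 9$ ($Q{\left(Z,W \right)} = \left(-3\right)^{2} = 9$)
$r{\left(-8,Q{\left(1,-1 \right)} \right)} \left(g{\left(2 \right)} + 82\right) = 6 \left(-8\right) \left(\left(-1 - 1\right) + 82\right) = - 48 \left(\left(-1 - 1\right) + 82\right) = - 48 \left(-2 + 82\right) = \left(-48\right) 80 = -3840$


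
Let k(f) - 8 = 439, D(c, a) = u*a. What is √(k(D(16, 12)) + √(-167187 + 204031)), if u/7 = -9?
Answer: √(447 + 2*√9211) ≈ 25.277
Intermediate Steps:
u = -63 (u = 7*(-9) = -63)
D(c, a) = -63*a
k(f) = 447 (k(f) = 8 + 439 = 447)
√(k(D(16, 12)) + √(-167187 + 204031)) = √(447 + √(-167187 + 204031)) = √(447 + √36844) = √(447 + 2*√9211)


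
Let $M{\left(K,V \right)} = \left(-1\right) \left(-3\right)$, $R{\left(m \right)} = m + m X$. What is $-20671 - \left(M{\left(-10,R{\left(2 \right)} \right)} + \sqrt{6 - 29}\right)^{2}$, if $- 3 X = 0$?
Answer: $-20657 - 6 i \sqrt{23} \approx -20657.0 - 28.775 i$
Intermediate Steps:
$X = 0$ ($X = \left(- \frac{1}{3}\right) 0 = 0$)
$R{\left(m \right)} = m$ ($R{\left(m \right)} = m + m 0 = m + 0 = m$)
$M{\left(K,V \right)} = 3$
$-20671 - \left(M{\left(-10,R{\left(2 \right)} \right)} + \sqrt{6 - 29}\right)^{2} = -20671 - \left(3 + \sqrt{6 - 29}\right)^{2} = -20671 - \left(3 + \sqrt{-23}\right)^{2} = -20671 - \left(3 + i \sqrt{23}\right)^{2}$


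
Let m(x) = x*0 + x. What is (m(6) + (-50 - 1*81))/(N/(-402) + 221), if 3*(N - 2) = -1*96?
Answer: -8375/14812 ≈ -0.56542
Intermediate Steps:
m(x) = x (m(x) = 0 + x = x)
N = -30 (N = 2 + (-1*96)/3 = 2 + (⅓)*(-96) = 2 - 32 = -30)
(m(6) + (-50 - 1*81))/(N/(-402) + 221) = (6 + (-50 - 1*81))/(-30/(-402) + 221) = (6 + (-50 - 81))/(-30*(-1/402) + 221) = (6 - 131)/(5/67 + 221) = -125/14812/67 = -125*67/14812 = -8375/14812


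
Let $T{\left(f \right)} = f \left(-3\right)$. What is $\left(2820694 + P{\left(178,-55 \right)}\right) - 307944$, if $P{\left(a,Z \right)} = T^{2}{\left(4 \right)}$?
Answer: $2512894$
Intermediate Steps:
$T{\left(f \right)} = - 3 f$
$P{\left(a,Z \right)} = 144$ ($P{\left(a,Z \right)} = \left(\left(-3\right) 4\right)^{2} = \left(-12\right)^{2} = 144$)
$\left(2820694 + P{\left(178,-55 \right)}\right) - 307944 = \left(2820694 + 144\right) - 307944 = 2820838 - 307944 = 2512894$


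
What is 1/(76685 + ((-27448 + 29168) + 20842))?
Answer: 1/99247 ≈ 1.0076e-5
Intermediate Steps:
1/(76685 + ((-27448 + 29168) + 20842)) = 1/(76685 + (1720 + 20842)) = 1/(76685 + 22562) = 1/99247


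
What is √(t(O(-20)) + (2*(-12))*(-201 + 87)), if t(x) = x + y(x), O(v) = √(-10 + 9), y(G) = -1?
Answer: √(2735 + I) ≈ 52.297 + 0.00956*I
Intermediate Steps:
O(v) = I (O(v) = √(-1) = I)
t(x) = -1 + x (t(x) = x - 1 = -1 + x)
√(t(O(-20)) + (2*(-12))*(-201 + 87)) = √((-1 + I) + (2*(-12))*(-201 + 87)) = √((-1 + I) - 24*(-114)) = √((-1 + I) + 2736) = √(2735 + I)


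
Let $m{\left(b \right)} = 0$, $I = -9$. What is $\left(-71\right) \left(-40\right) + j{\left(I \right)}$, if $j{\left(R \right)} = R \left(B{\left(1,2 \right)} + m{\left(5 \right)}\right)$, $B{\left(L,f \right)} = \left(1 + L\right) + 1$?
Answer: $2813$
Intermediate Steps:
$B{\left(L,f \right)} = 2 + L$
$j{\left(R \right)} = 3 R$ ($j{\left(R \right)} = R \left(\left(2 + 1\right) + 0\right) = R \left(3 + 0\right) = R 3 = 3 R$)
$\left(-71\right) \left(-40\right) + j{\left(I \right)} = \left(-71\right) \left(-40\right) + 3 \left(-9\right) = 2840 - 27 = 2813$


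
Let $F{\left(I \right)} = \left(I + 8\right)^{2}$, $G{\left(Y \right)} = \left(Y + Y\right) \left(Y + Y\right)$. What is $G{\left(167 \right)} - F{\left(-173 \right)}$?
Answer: $84331$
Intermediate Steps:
$G{\left(Y \right)} = 4 Y^{2}$ ($G{\left(Y \right)} = 2 Y 2 Y = 4 Y^{2}$)
$F{\left(I \right)} = \left(8 + I\right)^{2}$
$G{\left(167 \right)} - F{\left(-173 \right)} = 4 \cdot 167^{2} - \left(8 - 173\right)^{2} = 4 \cdot 27889 - \left(-165\right)^{2} = 111556 - 27225 = 84331$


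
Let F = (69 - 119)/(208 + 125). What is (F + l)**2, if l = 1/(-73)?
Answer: 15864289/590927481 ≈ 0.026846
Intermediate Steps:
l = -1/73 ≈ -0.013699
F = -50/333 ≈ -0.15015
(F + l)**2 = (-50/333 - 1/73)**2 = (-3983/24309)**2 = 15864289/590927481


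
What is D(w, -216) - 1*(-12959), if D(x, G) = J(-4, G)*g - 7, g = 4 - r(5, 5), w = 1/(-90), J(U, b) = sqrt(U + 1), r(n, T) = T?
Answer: 12952 - I*sqrt(3) ≈ 12952.0 - 1.732*I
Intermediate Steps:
J(U, b) = sqrt(1 + U)
w = -1/90 ≈ -0.011111
g = -1 (g = 4 - 1*5 = 4 - 5 = -1)
D(x, G) = -7 - I*sqrt(3) (D(x, G) = sqrt(1 - 4)*(-1) - 7 = sqrt(-3)*(-1) - 7 = (I*sqrt(3))*(-1) - 7 = -I*sqrt(3) - 7 = -7 - I*sqrt(3))
D(w, -216) - 1*(-12959) = (-7 - I*sqrt(3)) - 1*(-12959) = (-7 - I*sqrt(3)) + 12959 = 12952 - I*sqrt(3)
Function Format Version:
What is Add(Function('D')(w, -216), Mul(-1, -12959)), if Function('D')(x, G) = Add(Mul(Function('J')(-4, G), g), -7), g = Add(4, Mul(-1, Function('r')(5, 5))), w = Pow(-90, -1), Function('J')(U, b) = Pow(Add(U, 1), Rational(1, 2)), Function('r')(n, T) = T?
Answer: Add(12952, Mul(-1, I, Pow(3, Rational(1, 2)))) ≈ Add(12952., Mul(-1.7320, I))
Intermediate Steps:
Function('J')(U, b) = Pow(Add(1, U), Rational(1, 2))
w = Rational(-1, 90) ≈ -0.011111
g = -1 (g = Add(4, Mul(-1, 5)) = Add(4, -5) = -1)
Function('D')(x, G) = Add(-7, Mul(-1, I, Pow(3, Rational(1, 2)))) (Function('D')(x, G) = Add(Mul(Pow(Add(1, -4), Rational(1, 2)), -1), -7) = Add(Mul(Pow(-3, Rational(1, 2)), -1), -7) = Add(Mul(Mul(I, Pow(3, Rational(1, 2))), -1), -7) = Add(Mul(-1, I, Pow(3, Rational(1, 2))), -7) = Add(-7, Mul(-1, I, Pow(3, Rational(1, 2)))))
Add(Function('D')(w, -216), Mul(-1, -12959)) = Add(Add(-7, Mul(-1, I, Pow(3, Rational(1, 2)))), Mul(-1, -12959)) = Add(Add(-7, Mul(-1, I, Pow(3, Rational(1, 2)))), 12959) = Add(12952, Mul(-1, I, Pow(3, Rational(1, 2))))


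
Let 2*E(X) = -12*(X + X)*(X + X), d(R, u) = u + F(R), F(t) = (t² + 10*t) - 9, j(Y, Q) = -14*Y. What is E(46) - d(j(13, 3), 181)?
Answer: -82260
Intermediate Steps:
F(t) = -9 + t² + 10*t
d(R, u) = -9 + u + R² + 10*R (d(R, u) = u + (-9 + R² + 10*R) = -9 + u + R² + 10*R)
E(X) = -24*X² (E(X) = (-12*(X + X)*(X + X))/2 = (-12*2*X*2*X)/2 = (-48*X²)/2 = -24*X²)
E(46) - d(j(13, 3), 181) = -24*46² - (-9 + 181 + (-14*13)² + 10*(-14*13)) = -24*2116 - (-9 + 181 + (-182)² + 10*(-182)) = -50784 - (-9 + 181 + 33124 - 1820) = -50784 - 1*31476 = -50784 - 31476 = -82260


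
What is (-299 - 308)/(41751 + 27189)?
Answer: -607/68940 ≈ -0.0088048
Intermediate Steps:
(-299 - 308)/(41751 + 27189) = -607/68940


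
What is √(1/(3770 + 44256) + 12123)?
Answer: √27961659251174/48026 ≈ 110.10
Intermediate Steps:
√(1/(3770 + 44256) + 12123) = √(1/48026 + 12123) = √(582219199/48026) = √27961659251174/48026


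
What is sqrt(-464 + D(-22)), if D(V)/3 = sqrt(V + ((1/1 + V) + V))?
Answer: sqrt(-464 + 3*I*sqrt(65)) ≈ 0.56123 + 21.548*I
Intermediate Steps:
D(V) = 3*sqrt(1 + 3*V) (D(V) = 3*sqrt(V + ((1/1 + V) + V)) = 3*sqrt(V + ((1 + V) + V)) = 3*sqrt(V + (1 + 2*V)) = 3*sqrt(1 + 3*V))
sqrt(-464 + D(-22)) = sqrt(-464 + 3*sqrt(1 + 3*(-22))) = sqrt(-464 + 3*sqrt(1 - 66)) = sqrt(-464 + 3*sqrt(-65)) = sqrt(-464 + 3*(I*sqrt(65))) = sqrt(-464 + 3*I*sqrt(65))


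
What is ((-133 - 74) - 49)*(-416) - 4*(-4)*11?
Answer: 106672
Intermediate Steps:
((-133 - 74) - 49)*(-416) - 4*(-4)*11 = (-207 - 49)*(-416) + 16*11 = -256*(-416) + 176 = 106496 + 176 = 106672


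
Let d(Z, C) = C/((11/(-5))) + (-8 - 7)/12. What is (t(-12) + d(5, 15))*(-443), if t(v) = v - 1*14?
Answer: 664057/44 ≈ 15092.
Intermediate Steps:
t(v) = -14 + v (t(v) = v - 14 = -14 + v)
d(Z, C) = -5/4 - 5*C/11 (d(Z, C) = C/((11*(-⅕))) - 15*1/12 = C/(-11/5) - 5/4 = C*(-5/11) - 5/4 = -5*C/11 - 5/4 = -5/4 - 5*C/11)
(t(-12) + d(5, 15))*(-443) = ((-14 - 12) + (-5/4 - 5/11*15))*(-443) = (-26 + (-5/4 - 75/11))*(-443) = (-26 - 355/44)*(-443) = -1499/44*(-443) = 664057/44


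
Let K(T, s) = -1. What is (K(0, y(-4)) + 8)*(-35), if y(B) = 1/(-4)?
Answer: -245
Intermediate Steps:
y(B) = -¼
(K(0, y(-4)) + 8)*(-35) = (-1 + 8)*(-35) = 7*(-35) = -245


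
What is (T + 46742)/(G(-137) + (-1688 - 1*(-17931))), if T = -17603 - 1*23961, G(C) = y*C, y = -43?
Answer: 863/3689 ≈ 0.23394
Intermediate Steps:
G(C) = -43*C
T = -41564 (T = -17603 - 23961 = -41564)
(T + 46742)/(G(-137) + (-1688 - 1*(-17931))) = (-41564 + 46742)/(-43*(-137) + (-1688 - 1*(-17931))) = 5178/(5891 + (-1688 + 17931)) = 5178/(5891 + 16243) = 5178/22134 = 5178*(1/22134) = 863/3689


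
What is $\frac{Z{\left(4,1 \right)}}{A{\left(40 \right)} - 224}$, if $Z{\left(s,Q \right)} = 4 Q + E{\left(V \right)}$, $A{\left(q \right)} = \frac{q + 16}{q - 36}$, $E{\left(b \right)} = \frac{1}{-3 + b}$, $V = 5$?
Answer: $- \frac{3}{140} \approx -0.021429$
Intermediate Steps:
$A{\left(q \right)} = \frac{16 + q}{-36 + q}$
$Z{\left(s,Q \right)} = \frac{1}{2} + 4 Q$ ($Z{\left(s,Q \right)} = 4 Q + \frac{1}{-3 + 5} = 4 Q + \frac{1}{2} = \frac{1}{2} + 4 Q$)
$\frac{Z{\left(4,1 \right)}}{A{\left(40 \right)} - 224} = \frac{\frac{1}{2} + 4 \cdot 1}{\frac{16 + 40}{-36 + 40} - 224} = \frac{\frac{1}{2} + 4}{\frac{1}{4} \cdot 56 - 224} = \frac{9}{2 \left(\frac{1}{4} \cdot 56 - 224\right)} = \frac{9}{2 \left(14 - 224\right)} = \frac{9}{2 \left(-210\right)} = \frac{9}{2} \left(- \frac{1}{210}\right) = - \frac{3}{140}$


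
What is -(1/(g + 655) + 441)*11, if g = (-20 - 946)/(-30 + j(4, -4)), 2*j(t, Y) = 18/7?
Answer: -223821026/46139 ≈ -4851.0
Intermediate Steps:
j(t, Y) = 9/7 (j(t, Y) = (18/7)/2 = (18*(⅐))/2 = (½)*(18/7) = 9/7)
g = 2254/67 (g = (-20 - 946)/(-30 + 9/7) = -966/(-201/7) = -966*(-7/201) = 2254/67 ≈ 33.642)
-(1/(g + 655) + 441)*11 = -(1/(2254/67 + 655) + 441)*11 = -(1/(46139/67) + 441)*11 = -(67/46139 + 441)*11 = -20347366*11/46139 = -1*223821026/46139 = -223821026/46139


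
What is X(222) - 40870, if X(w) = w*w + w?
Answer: 8636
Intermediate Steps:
X(w) = w + w² (X(w) = w² + w = w + w²)
X(222) - 40870 = 222*(1 + 222) - 40870 = 222*223 - 40870 = 49506 - 40870 = 8636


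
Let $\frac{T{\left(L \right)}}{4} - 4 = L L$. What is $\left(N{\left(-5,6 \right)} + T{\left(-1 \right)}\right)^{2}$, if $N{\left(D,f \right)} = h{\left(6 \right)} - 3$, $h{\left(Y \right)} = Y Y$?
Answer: $2809$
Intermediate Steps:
$h{\left(Y \right)} = Y^{2}$
$T{\left(L \right)} = 16 + 4 L^{2}$ ($T{\left(L \right)} = 16 + 4 L L = 16 + 4 L^{2}$)
$N{\left(D,f \right)} = 33$ ($N{\left(D,f \right)} = 6^{2} - 3 = 36 - 3 = 33$)
$\left(N{\left(-5,6 \right)} + T{\left(-1 \right)}\right)^{2} = \left(33 + \left(16 + 4 \left(-1\right)^{2}\right)\right)^{2} = \left(33 + \left(16 + 4 \cdot 1\right)\right)^{2} = \left(33 + \left(16 + 4\right)\right)^{2} = \left(33 + 20\right)^{2} = 53^{2} = 2809$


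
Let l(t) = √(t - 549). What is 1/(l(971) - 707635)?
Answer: -707635/500747292803 - √422/500747292803 ≈ -1.4132e-6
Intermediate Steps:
l(t) = √(-549 + t)
1/(l(971) - 707635) = 1/(√(-549 + 971) - 707635) = 1/(√422 - 707635) = 1/(-707635 + √422)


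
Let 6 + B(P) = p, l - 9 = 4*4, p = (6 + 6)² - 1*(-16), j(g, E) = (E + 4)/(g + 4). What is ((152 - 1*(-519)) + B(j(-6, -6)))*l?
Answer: 20625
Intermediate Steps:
j(g, E) = (4 + E)/(4 + g)
p = 160 (p = 12² + 16 = 144 + 16 = 160)
l = 25 (l = 9 + 4*4 = 9 + 16 = 25)
B(P) = 154 (B(P) = -6 + 160 = 154)
((152 - 1*(-519)) + B(j(-6, -6)))*l = ((152 - 1*(-519)) + 154)*25 = ((152 + 519) + 154)*25 = (671 + 154)*25 = 825*25 = 20625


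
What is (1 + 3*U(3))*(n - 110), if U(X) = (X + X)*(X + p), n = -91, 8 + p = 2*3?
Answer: -3819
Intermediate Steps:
p = -2 (p = -8 + 2*3 = -8 + 6 = -2)
U(X) = 2*X*(-2 + X) (U(X) = (X + X)*(X - 2) = (2*X)*(-2 + X) = 2*X*(-2 + X))
(1 + 3*U(3))*(n - 110) = (1 + 3*(2*3*(-2 + 3)))*(-91 - 110) = (1 + 3*(2*3*1))*(-201) = (1 + 3*6)*(-201) = (1 + 18)*(-201) = 19*(-201) = -3819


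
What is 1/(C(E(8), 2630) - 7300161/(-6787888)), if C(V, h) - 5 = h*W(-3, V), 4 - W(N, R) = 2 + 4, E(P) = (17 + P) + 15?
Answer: -6787888/35663051279 ≈ -0.00019033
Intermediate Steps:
E(P) = 32 + P
W(N, R) = -2 (W(N, R) = 4 - (2 + 4) = 4 - 1*6 = 4 - 6 = -2)
C(V, h) = 5 - 2*h (C(V, h) = 5 + h*(-2) = 5 - 2*h)
1/(C(E(8), 2630) - 7300161/(-6787888)) = 1/((5 - 2*2630) - 7300161/(-6787888)) = 1/((5 - 5260) - 7300161*(-1/6787888)) = 1/(-5255 + 7300161/6787888) = 1/(-35663051279/6787888) = -6787888/35663051279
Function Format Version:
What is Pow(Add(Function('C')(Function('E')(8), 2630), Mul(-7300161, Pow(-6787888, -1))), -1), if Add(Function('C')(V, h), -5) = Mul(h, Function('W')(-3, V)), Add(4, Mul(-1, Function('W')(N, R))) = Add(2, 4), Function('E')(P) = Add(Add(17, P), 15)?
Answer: Rational(-6787888, 35663051279) ≈ -0.00019033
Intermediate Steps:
Function('E')(P) = Add(32, P)
Function('W')(N, R) = -2 (Function('W')(N, R) = Add(4, Mul(-1, Add(2, 4))) = Add(4, Mul(-1, 6)) = Add(4, -6) = -2)
Function('C')(V, h) = Add(5, Mul(-2, h)) (Function('C')(V, h) = Add(5, Mul(h, -2)) = Add(5, Mul(-2, h)))
Pow(Add(Function('C')(Function('E')(8), 2630), Mul(-7300161, Pow(-6787888, -1))), -1) = Pow(Add(Add(5, Mul(-2, 2630)), Mul(-7300161, Pow(-6787888, -1))), -1) = Pow(Add(Add(5, -5260), Mul(-7300161, Rational(-1, 6787888))), -1) = Pow(Add(-5255, Rational(7300161, 6787888)), -1) = Pow(Rational(-35663051279, 6787888), -1) = Rational(-6787888, 35663051279)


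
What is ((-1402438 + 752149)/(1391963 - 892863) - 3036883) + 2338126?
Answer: -348750268989/499100 ≈ -6.9876e+5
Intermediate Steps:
((-1402438 + 752149)/(1391963 - 892863) - 3036883) + 2338126 = (-650289/499100 - 3036883) + 2338126 = -1515708955589/499100 + 2338126 = -348750268989/499100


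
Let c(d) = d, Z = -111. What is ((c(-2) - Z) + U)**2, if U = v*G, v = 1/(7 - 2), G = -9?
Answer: 287296/25 ≈ 11492.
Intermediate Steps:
v = 1/5 ≈ 0.20000
U = -9/5 (U = (1/5)*(-9) = -9/5 ≈ -1.8000)
((c(-2) - Z) + U)**2 = ((-2 - 1*(-111)) - 9/5)**2 = ((-2 + 111) - 9/5)**2 = (109 - 9/5)**2 = (536/5)**2 = 287296/25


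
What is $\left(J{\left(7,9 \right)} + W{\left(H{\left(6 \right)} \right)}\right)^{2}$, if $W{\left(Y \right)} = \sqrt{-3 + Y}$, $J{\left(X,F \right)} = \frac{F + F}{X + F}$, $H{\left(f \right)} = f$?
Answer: $\frac{273}{64} + \frac{9 \sqrt{3}}{4} \approx 8.1627$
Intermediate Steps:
$J{\left(X,F \right)} = \frac{2 F}{F + X}$
$\left(J{\left(7,9 \right)} + W{\left(H{\left(6 \right)} \right)}\right)^{2} = \left(2 \cdot 9 \frac{1}{9 + 7} + \sqrt{-3 + 6}\right)^{2} = \left(2 \cdot 9 \cdot \frac{1}{16} + \sqrt{3}\right)^{2} = \left(\frac{9}{8} + \sqrt{3}\right)^{2}$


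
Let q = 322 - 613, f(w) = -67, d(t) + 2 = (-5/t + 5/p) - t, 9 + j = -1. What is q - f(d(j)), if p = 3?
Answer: -224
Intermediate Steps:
j = -10 (j = -9 - 1 = -10)
d(t) = -⅓ - t - 5/t (d(t) = -2 + ((-5/t + 5/3) - t) = -2 + ((5/3 - 5/t) - t) = -2 + (5/3 - t - 5/t) = -⅓ - t - 5/t)
q = -291
q - f(d(j)) = -291 - 1*(-67) = -291 + 67 = -224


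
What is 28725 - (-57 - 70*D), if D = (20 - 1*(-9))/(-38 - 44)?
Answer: 1179047/41 ≈ 28757.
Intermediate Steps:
D = -29/82 (D = (20 + 9)/(-82) = 29*(-1/82) = -29/82 ≈ -0.35366)
28725 - (-57 - 70*D) = 28725 - (-57 - 70*(-29/82)) = 28725 - (-57 + 1015/41) = 28725 - 1*(-1322/41) = 28725 + 1322/41 = 1179047/41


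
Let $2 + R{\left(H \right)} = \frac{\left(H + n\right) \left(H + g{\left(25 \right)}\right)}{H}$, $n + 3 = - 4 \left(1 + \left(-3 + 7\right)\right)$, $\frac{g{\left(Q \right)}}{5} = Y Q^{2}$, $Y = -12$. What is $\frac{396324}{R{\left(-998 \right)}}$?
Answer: $- \frac{21973964}{2183803} \approx -10.062$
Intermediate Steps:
$g{\left(Q \right)} = - 60 Q^{2}$ ($g{\left(Q \right)} = 5 \left(- 12 Q^{2}\right) = - 60 Q^{2}$)
$n = -23$ ($n = -3 - 4 \left(1 + \left(-3 + 7\right)\right) = -3 - 4 \left(1 + 4\right) = -3 - 20 = -23$)
$R{\left(H \right)} = -2 + \frac{\left(-37500 + H\right) \left(-23 + H\right)}{H}$ ($R{\left(H \right)} = -2 + \frac{\left(H - 23\right) \left(H - 60 \cdot 25^{2}\right)}{H} = -2 + \frac{\left(-23 + H\right) \left(H - 37500\right)}{H} = -2 + \frac{\left(-23 + H\right) \left(-37500 + H\right)}{H} = -2 + \frac{\left(-37500 + H\right) \left(-23 + H\right)}{H}$)
$\frac{396324}{R{\left(-998 \right)}} = \frac{396324}{-37525 - 998 + \frac{862500}{-998}} = \frac{396324}{-37525 - 998 + 862500 \left(- \frac{1}{998}\right)} = \frac{396324}{-37525 - 998 - \frac{431250}{499}} = \frac{396324}{- \frac{19654227}{499}} = 396324 \left(- \frac{499}{19654227}\right) = - \frac{21973964}{2183803}$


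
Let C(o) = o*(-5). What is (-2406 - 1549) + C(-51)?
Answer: -3700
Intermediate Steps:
C(o) = -5*o
(-2406 - 1549) + C(-51) = (-2406 - 1549) - 5*(-51) = -3955 + 255 = -3700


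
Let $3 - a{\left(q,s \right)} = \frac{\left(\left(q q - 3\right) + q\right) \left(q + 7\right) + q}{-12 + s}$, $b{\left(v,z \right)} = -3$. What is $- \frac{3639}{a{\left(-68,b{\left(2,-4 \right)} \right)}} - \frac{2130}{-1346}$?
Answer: $\frac{332545845}{186929788} \approx 1.779$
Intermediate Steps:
$a{\left(q,s \right)} = 3 - \frac{q + \left(7 + q\right) \left(-3 + q + q^{2}\right)}{-12 + s}$ ($a{\left(q,s \right)} = 3 - \frac{\left(\left(q q - 3\right) + q\right) \left(q + 7\right) + q}{-12 + s} = 3 - \frac{\left(\left(q^{2} - 3\right) + q\right) \left(7 + q\right) + q}{-12 + s} = 3 - \frac{\left(\left(-3 + q^{2}\right) + q\right) \left(7 + q\right) + q}{-12 + s} = 3 - \frac{\left(-3 + q + q^{2}\right) \left(7 + q\right) + q}{-12 + s} = 3 - \frac{\left(7 + q\right) \left(-3 + q + q^{2}\right) + q}{-12 + s} = 3 - \frac{q + \left(7 + q\right) \left(-3 + q + q^{2}\right)}{-12 + s}$)
$- \frac{3639}{a{\left(-68,b{\left(2,-4 \right)} \right)}} - \frac{2130}{-1346} = - \frac{3639}{\frac{1}{-12 - 3} \left(-15 - \left(-68\right)^{3} - 8 \left(-68\right)^{2} - -340 + 3 \left(-3\right)\right)} - \frac{2130}{-1346} = - \frac{3639}{\frac{1}{-15} \left(-15 - -314432 - 36992 + 340 - 9\right)} - - \frac{1065}{673} = - \frac{3639}{\left(- \frac{1}{15}\right) \left(-15 + 314432 - 36992 + 340 - 9\right)} + \frac{1065}{673} = - \frac{3639}{\left(- \frac{1}{15}\right) 277756} + \frac{1065}{673} = - \frac{3639}{- \frac{277756}{15}} + \frac{1065}{673} = \left(-3639\right) \left(- \frac{15}{277756}\right) + \frac{1065}{673} = \frac{54585}{277756} + \frac{1065}{673} = \frac{332545845}{186929788}$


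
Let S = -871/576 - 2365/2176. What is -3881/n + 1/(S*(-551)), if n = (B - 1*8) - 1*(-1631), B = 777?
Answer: -108796997869/67308837600 ≈ -1.6164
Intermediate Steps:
S = -50899/19584 (S = -871*1/576 - 2365*1/2176 = -871/576 - 2365/2176 = -50899/19584 ≈ -2.5990)
n = 2400 (n = (777 - 1*8) - 1*(-1631) = (777 - 8) + 1631 = 769 + 1631 = 2400)
-3881/n + 1/(S*(-551)) = -3881/2400 + 1/(-50899/19584*(-551)) = -3881*1/2400 - 19584/50899*(-1/551) = -3881/2400 + 19584/28045349 = -108796997869/67308837600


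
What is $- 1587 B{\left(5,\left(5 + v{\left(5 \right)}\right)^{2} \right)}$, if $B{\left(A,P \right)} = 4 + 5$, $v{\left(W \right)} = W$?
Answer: $-14283$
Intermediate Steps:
$B{\left(A,P \right)} = 9$
$- 1587 B{\left(5,\left(5 + v{\left(5 \right)}\right)^{2} \right)} = \left(-1587\right) 9 = -14283$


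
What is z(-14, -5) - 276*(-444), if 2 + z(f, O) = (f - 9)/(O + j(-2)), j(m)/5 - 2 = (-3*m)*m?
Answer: 6739833/55 ≈ 1.2254e+5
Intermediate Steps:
j(m) = 10 - 15*m² (j(m) = 10 + 5*((-3*m)*m) = 10 + 5*(-3*m²) = 10 - 15*m²)
z(f, O) = -2 + (-9 + f)/(-50 + O) (z(f, O) = -2 + (f - 9)/(O + (10 - 15*(-2)²)) = -2 + (-9 + f)/(O + (10 - 15*4)) = -2 + (-9 + f)/(O + (10 - 60)) = -2 + (-9 + f)/(O - 50) = -2 + (-9 + f)/(-50 + O))
z(-14, -5) - 276*(-444) = (91 - 14 - 2*(-5))/(-50 - 5) - 276*(-444) = (91 - 14 + 10)/(-55) + 122544 = -1/55*87 + 122544 = -87/55 + 122544 = 6739833/55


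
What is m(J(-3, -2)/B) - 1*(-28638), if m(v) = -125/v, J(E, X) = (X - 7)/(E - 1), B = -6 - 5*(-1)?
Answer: 258242/9 ≈ 28694.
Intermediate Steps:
B = -1 (B = -6 + 5 = -1)
J(E, X) = (-7 + X)/(-1 + E)
m(J(-3, -2)/B) - 1*(-28638) = -125*(-(-1 - 3)/(-7 - 2)) - 1*(-28638) = -125/((-9/(-4))*(-1)) + 28638 = -125/(-1/4*(-9)*(-1)) + 28638 = -125/((9/4)*(-1)) + 28638 = -125/(-9/4) + 28638 = -125*(-4/9) + 28638 = 500/9 + 28638 = 258242/9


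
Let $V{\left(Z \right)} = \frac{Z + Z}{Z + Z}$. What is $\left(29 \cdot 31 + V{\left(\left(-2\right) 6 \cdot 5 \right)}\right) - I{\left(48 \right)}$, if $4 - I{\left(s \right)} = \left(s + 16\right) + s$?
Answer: $1008$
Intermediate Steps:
$V{\left(Z \right)} = 1$ ($V{\left(Z \right)} = \frac{2 Z}{2 Z} = 2 Z \frac{1}{2 Z} = 1$)
$I{\left(s \right)} = -12 - 2 s$ ($I{\left(s \right)} = 4 - \left(\left(s + 16\right) + s\right) = 4 - \left(\left(16 + s\right) + s\right) = 4 - \left(16 + 2 s\right) = -12 - 2 s$)
$\left(29 \cdot 31 + V{\left(\left(-2\right) 6 \cdot 5 \right)}\right) - I{\left(48 \right)} = \left(29 \cdot 31 + 1\right) - \left(-12 - 96\right) = \left(899 + 1\right) - \left(-12 - 96\right) = 900 - -108 = 900 + 108 = 1008$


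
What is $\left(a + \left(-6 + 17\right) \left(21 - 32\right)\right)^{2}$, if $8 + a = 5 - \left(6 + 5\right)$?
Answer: $18225$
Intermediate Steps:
$a = -14$ ($a = -8 + \left(5 - \left(6 + 5\right)\right) = -8 + \left(5 - 11\right) = -8 - 6 = -14$)
$\left(a + \left(-6 + 17\right) \left(21 - 32\right)\right)^{2} = \left(-14 + \left(-6 + 17\right) \left(21 - 32\right)\right)^{2} = \left(-14 + 11 \left(-11\right)\right)^{2} = \left(-14 - 121\right)^{2} = \left(-135\right)^{2} = 18225$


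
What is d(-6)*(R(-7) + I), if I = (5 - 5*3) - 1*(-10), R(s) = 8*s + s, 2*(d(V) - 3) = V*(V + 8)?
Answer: 189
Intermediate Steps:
d(V) = 3 + V*(8 + V)/2 (d(V) = 3 + (V*(V + 8))/2 = 3 + (V*(8 + V))/2 = 3 + V*(8 + V)/2)
R(s) = 9*s
I = 0 (I = (5 - 15) + 10 = -10 + 10 = 0)
d(-6)*(R(-7) + I) = (3 + (½)*(-6)² + 4*(-6))*(9*(-7) + 0) = (3 + (½)*36 - 24)*(-63 + 0) = (3 + 18 - 24)*(-63) = -3*(-63) = 189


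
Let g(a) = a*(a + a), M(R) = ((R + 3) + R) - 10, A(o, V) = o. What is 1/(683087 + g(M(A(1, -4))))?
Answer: 1/683137 ≈ 1.4638e-6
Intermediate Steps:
M(R) = -7 + 2*R (M(R) = ((3 + R) + R) - 10 = (3 + 2*R) - 10 = -7 + 2*R)
g(a) = 2*a**2 (g(a) = a*(2*a) = 2*a**2)
1/(683087 + g(M(A(1, -4)))) = 1/(683087 + 2*(-7 + 2*1)**2) = 1/(683087 + 2*(-7 + 2)**2) = 1/(683087 + 2*(-5)**2) = 1/(683087 + 2*25) = 1/(683087 + 50) = 1/683137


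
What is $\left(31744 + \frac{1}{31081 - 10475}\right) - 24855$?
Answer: $\frac{141954735}{20606} \approx 6889.0$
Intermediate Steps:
$\left(31744 + \frac{1}{31081 - 10475}\right) - 24855 = \left(31744 + \frac{1}{20606}\right) - 24855 = \frac{654116865}{20606} - 24855 = \frac{141954735}{20606}$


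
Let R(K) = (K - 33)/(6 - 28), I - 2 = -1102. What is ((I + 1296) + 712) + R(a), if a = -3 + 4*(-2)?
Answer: 910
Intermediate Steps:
I = -1100 (I = 2 - 1102 = -1100)
a = -11 (a = -3 - 8 = -11)
R(K) = 3/2 - K/22 (R(K) = (-33 + K)/(-22) = (-33 + K)*(-1/22) = 3/2 - K/22)
((I + 1296) + 712) + R(a) = ((-1100 + 1296) + 712) + (3/2 - 1/22*(-11)) = (196 + 712) + (3/2 + ½) = 908 + 2 = 910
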